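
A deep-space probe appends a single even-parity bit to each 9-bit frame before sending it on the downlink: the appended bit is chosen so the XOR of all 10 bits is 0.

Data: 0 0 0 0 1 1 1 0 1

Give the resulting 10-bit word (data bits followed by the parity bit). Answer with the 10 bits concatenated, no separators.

XOR of the 9 data bits: 0⊕0⊕0⊕0⊕1⊕1⊕1⊕0⊕1 = 0
Parity bit = 0 (so all 10 bits XOR to 0).

0000111010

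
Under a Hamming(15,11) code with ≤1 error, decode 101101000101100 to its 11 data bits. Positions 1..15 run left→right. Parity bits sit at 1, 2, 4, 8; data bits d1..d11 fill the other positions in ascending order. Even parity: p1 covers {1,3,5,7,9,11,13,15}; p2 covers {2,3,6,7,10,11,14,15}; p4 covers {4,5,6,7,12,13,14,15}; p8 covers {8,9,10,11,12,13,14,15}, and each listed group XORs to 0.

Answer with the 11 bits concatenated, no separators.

s1 (pos 1,3,5,7,9,11,13,15): 1⊕1⊕0⊕0⊕0⊕0⊕1⊕0 = 1
s2 (pos 2,3,6,7,10,11,14,15): 0⊕1⊕1⊕0⊕1⊕0⊕0⊕0 = 1
s4 (pos 4,5,6,7,12,13,14,15): 1⊕0⊕1⊕0⊕1⊕1⊕0⊕0 = 0
s8 (pos 8,9,10,11,12,13,14,15): 0⊕0⊕1⊕0⊕1⊕1⊕0⊕0 = 1
Syndrome s8…s1 = 1011 → error at position 11.
Flip position 11: 101101000101100 → 101101000111100
Read data bits from positions 3,5,6,7,9,10,11,12,13,14,15: 10100111100

10100111100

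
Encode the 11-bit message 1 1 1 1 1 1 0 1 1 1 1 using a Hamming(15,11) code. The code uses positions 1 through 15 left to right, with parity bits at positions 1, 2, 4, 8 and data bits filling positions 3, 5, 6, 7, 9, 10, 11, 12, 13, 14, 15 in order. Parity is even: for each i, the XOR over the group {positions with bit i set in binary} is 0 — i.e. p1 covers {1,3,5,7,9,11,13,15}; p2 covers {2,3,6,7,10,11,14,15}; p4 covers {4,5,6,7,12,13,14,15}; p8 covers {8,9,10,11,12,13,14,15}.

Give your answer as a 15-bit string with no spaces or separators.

001111101101111

Place data at non-parity positions: p1 p2 1 p4 1 1 1 p8 1 1 0 1 1 1 1
p1 (pos 1,3,5,7,9,11,13,15): XOR of data positions = 1⊕1⊕1⊕1⊕0⊕1⊕1 = 0
p2 (pos 2,3,6,7,10,11,14,15): XOR of data positions = 1⊕1⊕1⊕1⊕0⊕1⊕1 = 0
p4 (pos 4,5,6,7,12,13,14,15): XOR of data positions = 1⊕1⊕1⊕1⊕1⊕1⊕1 = 1
p8 (pos 8,9,10,11,12,13,14,15): XOR of data positions = 1⊕1⊕0⊕1⊕1⊕1⊕1 = 0
Codeword: 001111101101111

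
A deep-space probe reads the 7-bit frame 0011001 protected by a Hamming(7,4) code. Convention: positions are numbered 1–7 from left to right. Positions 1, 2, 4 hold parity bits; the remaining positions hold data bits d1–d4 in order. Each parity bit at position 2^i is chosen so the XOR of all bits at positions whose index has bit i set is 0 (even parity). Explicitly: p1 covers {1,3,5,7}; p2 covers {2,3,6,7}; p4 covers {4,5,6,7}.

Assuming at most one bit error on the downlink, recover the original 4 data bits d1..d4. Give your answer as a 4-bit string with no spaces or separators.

s1 (pos 1,3,5,7): 0⊕1⊕0⊕1 = 0
s2 (pos 2,3,6,7): 0⊕1⊕0⊕1 = 0
s4 (pos 4,5,6,7): 1⊕0⊕0⊕1 = 0
Syndrome s4…s1 = 000 → no error.
Read data bits from positions 3,5,6,7: 1001

1001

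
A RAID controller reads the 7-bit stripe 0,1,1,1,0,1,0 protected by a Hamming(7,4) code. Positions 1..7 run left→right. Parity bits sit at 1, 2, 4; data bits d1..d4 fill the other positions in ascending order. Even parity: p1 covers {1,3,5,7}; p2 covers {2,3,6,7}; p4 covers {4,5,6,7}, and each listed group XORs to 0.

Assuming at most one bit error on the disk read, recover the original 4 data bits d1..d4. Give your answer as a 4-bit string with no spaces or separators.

s1 (pos 1,3,5,7): 0⊕1⊕0⊕0 = 1
s2 (pos 2,3,6,7): 1⊕1⊕1⊕0 = 1
s4 (pos 4,5,6,7): 1⊕0⊕1⊕0 = 0
Syndrome s4…s1 = 011 → error at position 3.
Flip position 3: 0111010 → 0101010
Read data bits from positions 3,5,6,7: 0010

0010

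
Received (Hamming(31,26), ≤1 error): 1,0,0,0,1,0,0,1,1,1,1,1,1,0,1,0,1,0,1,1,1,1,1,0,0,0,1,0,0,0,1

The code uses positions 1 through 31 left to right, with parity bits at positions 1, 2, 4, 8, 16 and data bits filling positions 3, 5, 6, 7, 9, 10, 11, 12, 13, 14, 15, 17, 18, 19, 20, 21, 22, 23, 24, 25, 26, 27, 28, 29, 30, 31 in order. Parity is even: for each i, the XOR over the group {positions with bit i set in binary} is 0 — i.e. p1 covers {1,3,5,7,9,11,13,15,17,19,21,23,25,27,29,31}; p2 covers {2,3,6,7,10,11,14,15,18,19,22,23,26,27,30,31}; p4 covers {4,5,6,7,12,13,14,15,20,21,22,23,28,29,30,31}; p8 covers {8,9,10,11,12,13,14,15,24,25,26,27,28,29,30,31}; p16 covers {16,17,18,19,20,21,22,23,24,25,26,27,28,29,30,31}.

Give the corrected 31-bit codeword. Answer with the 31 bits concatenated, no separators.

s1 (pos 1,3,5,7,9,11,13,15,17,19,21,23,25,27,29,31): 1⊕0⊕1⊕0⊕1⊕1⊕1⊕1⊕1⊕1⊕1⊕1⊕0⊕1⊕0⊕1 = 0
s2 (pos 2,3,6,7,10,11,14,15,18,19,22,23,26,27,30,31): 0⊕0⊕0⊕0⊕1⊕1⊕0⊕1⊕0⊕1⊕1⊕1⊕0⊕1⊕0⊕1 = 0
s4 (pos 4,5,6,7,12,13,14,15,20,21,22,23,28,29,30,31): 0⊕1⊕0⊕0⊕1⊕1⊕0⊕1⊕1⊕1⊕1⊕1⊕0⊕0⊕0⊕1 = 1
s8 (pos 8,9,10,11,12,13,14,15,24,25,26,27,28,29,30,31): 1⊕1⊕1⊕1⊕1⊕1⊕0⊕1⊕0⊕0⊕0⊕1⊕0⊕0⊕0⊕1 = 1
s16 (pos 16,17,18,19,20,21,22,23,24,25,26,27,28,29,30,31): 0⊕1⊕0⊕1⊕1⊕1⊕1⊕1⊕0⊕0⊕0⊕1⊕0⊕0⊕0⊕1 = 0
Syndrome s16…s1 = 01100 → error at position 12.
Flip position 12: 1000100111111010101111100010001 → 1000100111101010101111100010001

1000100111101010101111100010001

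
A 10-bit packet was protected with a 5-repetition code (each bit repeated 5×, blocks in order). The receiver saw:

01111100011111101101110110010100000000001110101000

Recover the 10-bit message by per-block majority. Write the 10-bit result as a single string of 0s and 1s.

Block 1 (01111): 4 ones → 1
Block 2 (10001): 2 ones → 0
Block 3 (11111): 5 ones → 1
Block 4 (01101): 3 ones → 1
Block 5 (11011): 4 ones → 1
Block 6 (00101): 2 ones → 0
Block 7 (00000): 0 ones → 0
Block 8 (00000): 0 ones → 0
Block 9 (11101): 4 ones → 1
Block 10 (01000): 1 one → 0

1011100010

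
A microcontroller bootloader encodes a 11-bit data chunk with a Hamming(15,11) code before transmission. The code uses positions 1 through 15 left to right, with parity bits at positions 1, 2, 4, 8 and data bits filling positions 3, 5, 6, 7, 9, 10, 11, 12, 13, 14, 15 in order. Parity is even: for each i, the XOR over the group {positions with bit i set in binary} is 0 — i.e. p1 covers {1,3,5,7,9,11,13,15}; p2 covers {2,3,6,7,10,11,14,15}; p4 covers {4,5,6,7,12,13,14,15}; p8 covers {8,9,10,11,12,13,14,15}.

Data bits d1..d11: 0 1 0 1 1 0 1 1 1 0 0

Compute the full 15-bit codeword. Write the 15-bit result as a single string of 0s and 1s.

Place data at non-parity positions: p1 p2 0 p4 1 0 1 p8 1 0 1 1 1 0 0
p1 (pos 1,3,5,7,9,11,13,15): XOR of data positions = 0⊕1⊕1⊕1⊕1⊕1⊕0 = 1
p2 (pos 2,3,6,7,10,11,14,15): XOR of data positions = 0⊕0⊕1⊕0⊕1⊕0⊕0 = 0
p4 (pos 4,5,6,7,12,13,14,15): XOR of data positions = 1⊕0⊕1⊕1⊕1⊕0⊕0 = 0
p8 (pos 8,9,10,11,12,13,14,15): XOR of data positions = 1⊕0⊕1⊕1⊕1⊕0⊕0 = 0
Codeword: 100010101011100

100010101011100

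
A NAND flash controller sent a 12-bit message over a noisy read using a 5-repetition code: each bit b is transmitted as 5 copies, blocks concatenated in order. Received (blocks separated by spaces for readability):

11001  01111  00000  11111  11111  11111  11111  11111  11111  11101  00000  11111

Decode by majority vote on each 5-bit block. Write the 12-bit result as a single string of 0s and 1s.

110111111101

Block 1 (11001): 3 ones → 1
Block 2 (01111): 4 ones → 1
Block 3 (00000): 0 ones → 0
Block 4 (11111): 5 ones → 1
Block 5 (11111): 5 ones → 1
Block 6 (11111): 5 ones → 1
Block 7 (11111): 5 ones → 1
Block 8 (11111): 5 ones → 1
Block 9 (11111): 5 ones → 1
Block 10 (11101): 4 ones → 1
Block 11 (00000): 0 ones → 0
Block 12 (11111): 5 ones → 1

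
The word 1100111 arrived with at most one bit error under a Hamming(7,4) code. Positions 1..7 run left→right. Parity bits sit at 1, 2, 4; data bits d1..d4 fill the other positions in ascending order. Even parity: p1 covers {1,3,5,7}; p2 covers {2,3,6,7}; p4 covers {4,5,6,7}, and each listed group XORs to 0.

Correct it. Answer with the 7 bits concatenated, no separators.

1100110

s1 (pos 1,3,5,7): 1⊕0⊕1⊕1 = 1
s2 (pos 2,3,6,7): 1⊕0⊕1⊕1 = 1
s4 (pos 4,5,6,7): 0⊕1⊕1⊕1 = 1
Syndrome s4…s1 = 111 → error at position 7.
Flip position 7: 1100111 → 1100110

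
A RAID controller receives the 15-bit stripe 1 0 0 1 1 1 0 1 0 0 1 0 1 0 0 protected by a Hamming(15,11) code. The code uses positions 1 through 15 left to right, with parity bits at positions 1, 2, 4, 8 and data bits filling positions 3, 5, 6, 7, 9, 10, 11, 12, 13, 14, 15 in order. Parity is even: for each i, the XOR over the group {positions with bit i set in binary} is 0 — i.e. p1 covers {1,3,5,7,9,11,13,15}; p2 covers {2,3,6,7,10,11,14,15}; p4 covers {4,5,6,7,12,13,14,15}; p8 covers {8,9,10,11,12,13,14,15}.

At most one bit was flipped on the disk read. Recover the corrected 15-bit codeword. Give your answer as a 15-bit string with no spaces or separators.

s1 (pos 1,3,5,7,9,11,13,15): 1⊕0⊕1⊕0⊕0⊕1⊕1⊕0 = 0
s2 (pos 2,3,6,7,10,11,14,15): 0⊕0⊕1⊕0⊕0⊕1⊕0⊕0 = 0
s4 (pos 4,5,6,7,12,13,14,15): 1⊕1⊕1⊕0⊕0⊕1⊕0⊕0 = 0
s8 (pos 8,9,10,11,12,13,14,15): 1⊕0⊕0⊕1⊕0⊕1⊕0⊕0 = 1
Syndrome s8…s1 = 1000 → error at position 8.
Flip position 8: 100111010010100 → 100111000010100

100111000010100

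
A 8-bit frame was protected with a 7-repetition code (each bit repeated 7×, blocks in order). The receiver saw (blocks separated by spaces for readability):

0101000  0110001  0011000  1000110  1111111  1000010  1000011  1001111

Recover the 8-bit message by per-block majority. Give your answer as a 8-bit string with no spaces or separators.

00001001

Block 1 (0101000): 2 ones → 0
Block 2 (0110001): 3 ones → 0
Block 3 (0011000): 2 ones → 0
Block 4 (1000110): 3 ones → 0
Block 5 (1111111): 7 ones → 1
Block 6 (1000010): 2 ones → 0
Block 7 (1000011): 3 ones → 0
Block 8 (1001111): 5 ones → 1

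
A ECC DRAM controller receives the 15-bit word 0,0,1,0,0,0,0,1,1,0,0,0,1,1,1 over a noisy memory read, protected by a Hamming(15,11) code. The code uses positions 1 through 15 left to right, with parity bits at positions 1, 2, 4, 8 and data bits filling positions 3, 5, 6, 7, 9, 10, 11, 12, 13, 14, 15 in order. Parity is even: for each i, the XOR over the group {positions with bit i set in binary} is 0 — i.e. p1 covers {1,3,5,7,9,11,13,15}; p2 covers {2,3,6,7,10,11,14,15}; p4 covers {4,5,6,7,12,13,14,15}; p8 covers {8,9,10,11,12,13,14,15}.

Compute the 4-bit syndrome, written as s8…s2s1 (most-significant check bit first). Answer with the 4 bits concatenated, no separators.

1110

s1 (pos 1,3,5,7,9,11,13,15): 0⊕1⊕0⊕0⊕1⊕0⊕1⊕1 = 0
s2 (pos 2,3,6,7,10,11,14,15): 0⊕1⊕0⊕0⊕0⊕0⊕1⊕1 = 1
s4 (pos 4,5,6,7,12,13,14,15): 0⊕0⊕0⊕0⊕0⊕1⊕1⊕1 = 1
s8 (pos 8,9,10,11,12,13,14,15): 1⊕1⊕0⊕0⊕0⊕1⊕1⊕1 = 1
Syndrome s8…s1 = 1110 → error at position 14.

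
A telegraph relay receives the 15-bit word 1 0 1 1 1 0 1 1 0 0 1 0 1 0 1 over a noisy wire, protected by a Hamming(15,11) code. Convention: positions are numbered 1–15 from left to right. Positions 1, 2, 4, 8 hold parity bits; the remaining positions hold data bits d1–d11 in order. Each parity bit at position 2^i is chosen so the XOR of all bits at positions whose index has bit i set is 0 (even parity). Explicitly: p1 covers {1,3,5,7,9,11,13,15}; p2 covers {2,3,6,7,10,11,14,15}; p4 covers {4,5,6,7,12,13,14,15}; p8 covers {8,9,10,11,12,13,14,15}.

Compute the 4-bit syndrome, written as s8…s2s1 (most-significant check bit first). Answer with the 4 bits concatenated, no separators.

s1 (pos 1,3,5,7,9,11,13,15): 1⊕1⊕1⊕1⊕0⊕1⊕1⊕1 = 1
s2 (pos 2,3,6,7,10,11,14,15): 0⊕1⊕0⊕1⊕0⊕1⊕0⊕1 = 0
s4 (pos 4,5,6,7,12,13,14,15): 1⊕1⊕0⊕1⊕0⊕1⊕0⊕1 = 1
s8 (pos 8,9,10,11,12,13,14,15): 1⊕0⊕0⊕1⊕0⊕1⊕0⊕1 = 0
Syndrome s8…s1 = 0101 → error at position 5.

0101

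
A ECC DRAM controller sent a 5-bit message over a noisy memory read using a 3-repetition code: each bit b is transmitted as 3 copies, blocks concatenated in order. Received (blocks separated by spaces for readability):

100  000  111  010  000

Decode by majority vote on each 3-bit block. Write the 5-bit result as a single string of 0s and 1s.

Block 1 (100): 1 one → 0
Block 2 (000): 0 ones → 0
Block 3 (111): 3 ones → 1
Block 4 (010): 1 one → 0
Block 5 (000): 0 ones → 0

00100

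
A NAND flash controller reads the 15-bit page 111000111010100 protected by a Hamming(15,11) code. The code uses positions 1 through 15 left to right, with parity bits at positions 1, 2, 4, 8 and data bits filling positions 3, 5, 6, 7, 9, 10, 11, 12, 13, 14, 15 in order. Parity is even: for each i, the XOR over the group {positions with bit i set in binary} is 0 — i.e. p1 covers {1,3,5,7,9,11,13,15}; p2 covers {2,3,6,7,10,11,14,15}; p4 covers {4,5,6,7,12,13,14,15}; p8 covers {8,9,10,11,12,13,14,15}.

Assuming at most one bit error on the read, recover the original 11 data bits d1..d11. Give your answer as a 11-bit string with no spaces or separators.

10011010100

s1 (pos 1,3,5,7,9,11,13,15): 1⊕1⊕0⊕1⊕1⊕1⊕1⊕0 = 0
s2 (pos 2,3,6,7,10,11,14,15): 1⊕1⊕0⊕1⊕0⊕1⊕0⊕0 = 0
s4 (pos 4,5,6,7,12,13,14,15): 0⊕0⊕0⊕1⊕0⊕1⊕0⊕0 = 0
s8 (pos 8,9,10,11,12,13,14,15): 1⊕1⊕0⊕1⊕0⊕1⊕0⊕0 = 0
Syndrome s8…s1 = 0000 → no error.
Read data bits from positions 3,5,6,7,9,10,11,12,13,14,15: 10011010100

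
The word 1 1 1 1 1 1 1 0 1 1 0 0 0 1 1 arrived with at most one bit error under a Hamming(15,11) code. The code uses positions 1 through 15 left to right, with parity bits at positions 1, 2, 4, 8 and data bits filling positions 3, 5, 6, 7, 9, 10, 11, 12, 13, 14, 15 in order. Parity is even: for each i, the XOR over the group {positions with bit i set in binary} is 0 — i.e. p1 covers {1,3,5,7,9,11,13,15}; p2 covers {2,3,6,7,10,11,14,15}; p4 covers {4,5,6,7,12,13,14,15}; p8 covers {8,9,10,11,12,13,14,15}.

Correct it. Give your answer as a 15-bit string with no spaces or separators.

101111101100011

s1 (pos 1,3,5,7,9,11,13,15): 1⊕1⊕1⊕1⊕1⊕0⊕0⊕1 = 0
s2 (pos 2,3,6,7,10,11,14,15): 1⊕1⊕1⊕1⊕1⊕0⊕1⊕1 = 1
s4 (pos 4,5,6,7,12,13,14,15): 1⊕1⊕1⊕1⊕0⊕0⊕1⊕1 = 0
s8 (pos 8,9,10,11,12,13,14,15): 0⊕1⊕1⊕0⊕0⊕0⊕1⊕1 = 0
Syndrome s8…s1 = 0010 → error at position 2.
Flip position 2: 111111101100011 → 101111101100011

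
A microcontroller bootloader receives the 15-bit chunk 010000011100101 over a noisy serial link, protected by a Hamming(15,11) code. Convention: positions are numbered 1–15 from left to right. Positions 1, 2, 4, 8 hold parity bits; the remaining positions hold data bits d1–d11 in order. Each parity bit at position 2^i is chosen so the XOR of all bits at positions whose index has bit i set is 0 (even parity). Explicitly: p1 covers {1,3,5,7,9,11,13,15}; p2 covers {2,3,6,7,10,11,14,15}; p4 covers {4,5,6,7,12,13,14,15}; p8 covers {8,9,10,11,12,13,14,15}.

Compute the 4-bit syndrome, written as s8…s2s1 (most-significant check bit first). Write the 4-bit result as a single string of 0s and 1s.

s1 (pos 1,3,5,7,9,11,13,15): 0⊕0⊕0⊕0⊕1⊕0⊕1⊕1 = 1
s2 (pos 2,3,6,7,10,11,14,15): 1⊕0⊕0⊕0⊕1⊕0⊕0⊕1 = 1
s4 (pos 4,5,6,7,12,13,14,15): 0⊕0⊕0⊕0⊕0⊕1⊕0⊕1 = 0
s8 (pos 8,9,10,11,12,13,14,15): 1⊕1⊕1⊕0⊕0⊕1⊕0⊕1 = 1
Syndrome s8…s1 = 1011 → error at position 11.

1011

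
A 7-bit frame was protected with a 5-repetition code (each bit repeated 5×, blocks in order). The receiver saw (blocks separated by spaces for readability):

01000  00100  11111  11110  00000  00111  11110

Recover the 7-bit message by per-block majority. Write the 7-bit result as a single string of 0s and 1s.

Block 1 (01000): 1 one → 0
Block 2 (00100): 1 one → 0
Block 3 (11111): 5 ones → 1
Block 4 (11110): 4 ones → 1
Block 5 (00000): 0 ones → 0
Block 6 (00111): 3 ones → 1
Block 7 (11110): 4 ones → 1

0011011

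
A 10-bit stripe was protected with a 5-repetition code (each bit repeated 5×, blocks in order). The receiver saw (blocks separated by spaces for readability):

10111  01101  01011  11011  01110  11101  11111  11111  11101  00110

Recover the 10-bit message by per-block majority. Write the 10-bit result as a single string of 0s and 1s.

Block 1 (10111): 4 ones → 1
Block 2 (01101): 3 ones → 1
Block 3 (01011): 3 ones → 1
Block 4 (11011): 4 ones → 1
Block 5 (01110): 3 ones → 1
Block 6 (11101): 4 ones → 1
Block 7 (11111): 5 ones → 1
Block 8 (11111): 5 ones → 1
Block 9 (11101): 4 ones → 1
Block 10 (00110): 2 ones → 0

1111111110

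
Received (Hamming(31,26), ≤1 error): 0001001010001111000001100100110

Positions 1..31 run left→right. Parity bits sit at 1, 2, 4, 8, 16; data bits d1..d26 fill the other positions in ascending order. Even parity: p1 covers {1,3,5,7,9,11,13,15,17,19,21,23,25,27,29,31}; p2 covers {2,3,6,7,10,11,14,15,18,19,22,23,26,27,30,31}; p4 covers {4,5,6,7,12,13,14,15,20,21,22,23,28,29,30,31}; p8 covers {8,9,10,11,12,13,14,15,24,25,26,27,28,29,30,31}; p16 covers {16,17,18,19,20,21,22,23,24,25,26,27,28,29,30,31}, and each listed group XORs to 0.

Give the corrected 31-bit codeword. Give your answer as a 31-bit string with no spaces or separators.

0001001010001011000001100100110

s1 (pos 1,3,5,7,9,11,13,15,17,19,21,23,25,27,29,31): 0⊕0⊕0⊕1⊕1⊕0⊕1⊕1⊕0⊕0⊕0⊕1⊕0⊕0⊕1⊕0 = 0
s2 (pos 2,3,6,7,10,11,14,15,18,19,22,23,26,27,30,31): 0⊕0⊕0⊕1⊕0⊕0⊕1⊕1⊕0⊕0⊕1⊕1⊕1⊕0⊕1⊕0 = 1
s4 (pos 4,5,6,7,12,13,14,15,20,21,22,23,28,29,30,31): 1⊕0⊕0⊕1⊕0⊕1⊕1⊕1⊕0⊕0⊕1⊕1⊕0⊕1⊕1⊕0 = 1
s8 (pos 8,9,10,11,12,13,14,15,24,25,26,27,28,29,30,31): 0⊕1⊕0⊕0⊕0⊕1⊕1⊕1⊕0⊕0⊕1⊕0⊕0⊕1⊕1⊕0 = 1
s16 (pos 16,17,18,19,20,21,22,23,24,25,26,27,28,29,30,31): 1⊕0⊕0⊕0⊕0⊕0⊕1⊕1⊕0⊕0⊕1⊕0⊕0⊕1⊕1⊕0 = 0
Syndrome s16…s1 = 01110 → error at position 14.
Flip position 14: 0001001010001111000001100100110 → 0001001010001011000001100100110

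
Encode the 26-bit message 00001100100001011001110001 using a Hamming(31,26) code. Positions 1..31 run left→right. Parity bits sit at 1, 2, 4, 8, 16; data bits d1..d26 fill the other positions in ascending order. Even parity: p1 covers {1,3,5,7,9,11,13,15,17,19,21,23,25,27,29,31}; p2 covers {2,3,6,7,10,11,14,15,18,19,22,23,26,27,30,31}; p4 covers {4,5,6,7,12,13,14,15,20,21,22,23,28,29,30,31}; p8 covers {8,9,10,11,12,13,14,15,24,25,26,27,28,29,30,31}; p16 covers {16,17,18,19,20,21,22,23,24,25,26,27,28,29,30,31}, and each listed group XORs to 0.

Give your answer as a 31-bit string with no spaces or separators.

Place data at non-parity positions: p1 p2 0 p4 0 0 0 p8 1 1 0 0 1 0 0 p16 0 0 1 0 1 1 0 0 1 1 1 0 0 0 1
p1 (pos 1,3,5,7,9,11,13,15,17,19,21,23,25,27,29,31): XOR of data positions = 0⊕0⊕0⊕1⊕0⊕1⊕0⊕0⊕1⊕1⊕0⊕1⊕1⊕0⊕1 = 1
p2 (pos 2,3,6,7,10,11,14,15,18,19,22,23,26,27,30,31): XOR of data positions = 0⊕0⊕0⊕1⊕0⊕0⊕0⊕0⊕1⊕1⊕0⊕1⊕1⊕0⊕1 = 0
p4 (pos 4,5,6,7,12,13,14,15,20,21,22,23,28,29,30,31): XOR of data positions = 0⊕0⊕0⊕0⊕1⊕0⊕0⊕0⊕1⊕1⊕0⊕0⊕0⊕0⊕1 = 0
p8 (pos 8,9,10,11,12,13,14,15,24,25,26,27,28,29,30,31): XOR of data positions = 1⊕1⊕0⊕0⊕1⊕0⊕0⊕0⊕1⊕1⊕1⊕0⊕0⊕0⊕1 = 1
p16 (pos 16,17,18,19,20,21,22,23,24,25,26,27,28,29,30,31): XOR of data positions = 0⊕0⊕1⊕0⊕1⊕1⊕0⊕0⊕1⊕1⊕1⊕0⊕0⊕0⊕1 = 1
Codeword: 1000000111001001001011001110001

1000000111001001001011001110001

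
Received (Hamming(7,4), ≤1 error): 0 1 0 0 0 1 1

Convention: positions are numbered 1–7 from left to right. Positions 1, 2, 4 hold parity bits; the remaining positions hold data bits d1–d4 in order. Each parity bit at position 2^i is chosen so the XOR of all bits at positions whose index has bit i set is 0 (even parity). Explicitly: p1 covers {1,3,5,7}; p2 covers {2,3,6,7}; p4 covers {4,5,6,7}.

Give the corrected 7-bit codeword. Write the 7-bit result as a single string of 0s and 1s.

s1 (pos 1,3,5,7): 0⊕0⊕0⊕1 = 1
s2 (pos 2,3,6,7): 1⊕0⊕1⊕1 = 1
s4 (pos 4,5,6,7): 0⊕0⊕1⊕1 = 0
Syndrome s4…s1 = 011 → error at position 3.
Flip position 3: 0100011 → 0110011

0110011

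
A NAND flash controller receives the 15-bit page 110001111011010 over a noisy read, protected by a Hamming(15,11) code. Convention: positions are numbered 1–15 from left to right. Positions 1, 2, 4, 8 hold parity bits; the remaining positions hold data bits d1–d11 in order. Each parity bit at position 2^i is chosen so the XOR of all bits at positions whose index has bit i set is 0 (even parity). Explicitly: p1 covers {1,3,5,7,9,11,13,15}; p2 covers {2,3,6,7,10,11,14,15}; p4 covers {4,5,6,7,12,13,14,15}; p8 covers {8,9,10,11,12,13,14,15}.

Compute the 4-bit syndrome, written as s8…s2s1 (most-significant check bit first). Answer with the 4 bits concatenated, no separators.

s1 (pos 1,3,5,7,9,11,13,15): 1⊕0⊕0⊕1⊕1⊕1⊕0⊕0 = 0
s2 (pos 2,3,6,7,10,11,14,15): 1⊕0⊕1⊕1⊕0⊕1⊕1⊕0 = 1
s4 (pos 4,5,6,7,12,13,14,15): 0⊕0⊕1⊕1⊕1⊕0⊕1⊕0 = 0
s8 (pos 8,9,10,11,12,13,14,15): 1⊕1⊕0⊕1⊕1⊕0⊕1⊕0 = 1
Syndrome s8…s1 = 1010 → error at position 10.

1010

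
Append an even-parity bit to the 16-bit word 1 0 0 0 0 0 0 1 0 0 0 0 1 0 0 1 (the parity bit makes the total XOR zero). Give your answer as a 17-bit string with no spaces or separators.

XOR of the 16 data bits: 1⊕0⊕0⊕0⊕0⊕0⊕0⊕1⊕0⊕0⊕0⊕0⊕1⊕0⊕0⊕1 = 0
Parity bit = 0 (so all 17 bits XOR to 0).

10000001000010010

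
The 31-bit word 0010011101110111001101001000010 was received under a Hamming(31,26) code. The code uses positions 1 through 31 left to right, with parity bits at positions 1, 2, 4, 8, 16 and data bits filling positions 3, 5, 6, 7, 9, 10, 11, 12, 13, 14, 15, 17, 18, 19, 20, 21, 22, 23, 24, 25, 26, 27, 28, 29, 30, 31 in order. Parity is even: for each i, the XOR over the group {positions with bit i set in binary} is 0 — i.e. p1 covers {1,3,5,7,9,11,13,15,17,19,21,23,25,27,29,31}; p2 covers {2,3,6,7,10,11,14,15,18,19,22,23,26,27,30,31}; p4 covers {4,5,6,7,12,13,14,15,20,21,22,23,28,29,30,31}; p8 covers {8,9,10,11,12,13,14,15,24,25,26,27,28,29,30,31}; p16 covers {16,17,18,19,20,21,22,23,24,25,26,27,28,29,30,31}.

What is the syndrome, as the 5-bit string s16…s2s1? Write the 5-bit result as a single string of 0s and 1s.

s1 (pos 1,3,5,7,9,11,13,15,17,19,21,23,25,27,29,31): 0⊕1⊕0⊕1⊕0⊕1⊕0⊕1⊕0⊕1⊕0⊕0⊕1⊕0⊕0⊕0 = 0
s2 (pos 2,3,6,7,10,11,14,15,18,19,22,23,26,27,30,31): 0⊕1⊕1⊕1⊕1⊕1⊕1⊕1⊕0⊕1⊕1⊕0⊕0⊕0⊕1⊕0 = 0
s4 (pos 4,5,6,7,12,13,14,15,20,21,22,23,28,29,30,31): 0⊕0⊕1⊕1⊕1⊕0⊕1⊕1⊕1⊕0⊕1⊕0⊕0⊕0⊕1⊕0 = 0
s8 (pos 8,9,10,11,12,13,14,15,24,25,26,27,28,29,30,31): 1⊕0⊕1⊕1⊕1⊕0⊕1⊕1⊕0⊕1⊕0⊕0⊕0⊕0⊕1⊕0 = 0
s16 (pos 16,17,18,19,20,21,22,23,24,25,26,27,28,29,30,31): 1⊕0⊕0⊕1⊕1⊕0⊕1⊕0⊕0⊕1⊕0⊕0⊕0⊕0⊕1⊕0 = 0
Syndrome s16…s1 = 00000 → no error.

00000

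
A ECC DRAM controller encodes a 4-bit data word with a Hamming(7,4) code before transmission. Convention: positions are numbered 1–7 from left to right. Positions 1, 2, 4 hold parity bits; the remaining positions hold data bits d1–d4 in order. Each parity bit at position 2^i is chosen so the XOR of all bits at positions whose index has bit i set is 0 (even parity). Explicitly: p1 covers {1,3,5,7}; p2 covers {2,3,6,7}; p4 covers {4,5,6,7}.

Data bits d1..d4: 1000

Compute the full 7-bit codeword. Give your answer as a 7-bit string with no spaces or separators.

Place data at non-parity positions: p1 p2 1 p4 0 0 0
p1 (pos 1,3,5,7): XOR of data positions = 1⊕0⊕0 = 1
p2 (pos 2,3,6,7): XOR of data positions = 1⊕0⊕0 = 1
p4 (pos 4,5,6,7): XOR of data positions = 0⊕0⊕0 = 0
Codeword: 1110000

1110000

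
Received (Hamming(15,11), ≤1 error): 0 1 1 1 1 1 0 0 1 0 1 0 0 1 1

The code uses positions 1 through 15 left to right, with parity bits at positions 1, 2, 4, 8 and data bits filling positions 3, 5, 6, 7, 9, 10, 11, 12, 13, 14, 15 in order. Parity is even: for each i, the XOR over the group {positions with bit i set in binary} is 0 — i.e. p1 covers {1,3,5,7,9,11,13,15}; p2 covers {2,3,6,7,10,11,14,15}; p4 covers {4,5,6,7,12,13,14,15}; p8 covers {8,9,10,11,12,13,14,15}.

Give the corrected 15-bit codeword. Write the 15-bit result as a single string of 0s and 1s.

011101001010011

s1 (pos 1,3,5,7,9,11,13,15): 0⊕1⊕1⊕0⊕1⊕1⊕0⊕1 = 1
s2 (pos 2,3,6,7,10,11,14,15): 1⊕1⊕1⊕0⊕0⊕1⊕1⊕1 = 0
s4 (pos 4,5,6,7,12,13,14,15): 1⊕1⊕1⊕0⊕0⊕0⊕1⊕1 = 1
s8 (pos 8,9,10,11,12,13,14,15): 0⊕1⊕0⊕1⊕0⊕0⊕1⊕1 = 0
Syndrome s8…s1 = 0101 → error at position 5.
Flip position 5: 011111001010011 → 011101001010011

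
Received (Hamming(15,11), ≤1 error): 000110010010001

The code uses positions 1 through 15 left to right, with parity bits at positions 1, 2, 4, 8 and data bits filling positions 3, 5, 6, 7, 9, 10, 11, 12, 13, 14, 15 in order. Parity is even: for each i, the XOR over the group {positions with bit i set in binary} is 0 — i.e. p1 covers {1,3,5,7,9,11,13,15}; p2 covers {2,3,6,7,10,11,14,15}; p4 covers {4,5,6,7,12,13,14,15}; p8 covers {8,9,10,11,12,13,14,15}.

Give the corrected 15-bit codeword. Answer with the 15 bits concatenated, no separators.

000110010010101

s1 (pos 1,3,5,7,9,11,13,15): 0⊕0⊕1⊕0⊕0⊕1⊕0⊕1 = 1
s2 (pos 2,3,6,7,10,11,14,15): 0⊕0⊕0⊕0⊕0⊕1⊕0⊕1 = 0
s4 (pos 4,5,6,7,12,13,14,15): 1⊕1⊕0⊕0⊕0⊕0⊕0⊕1 = 1
s8 (pos 8,9,10,11,12,13,14,15): 1⊕0⊕0⊕1⊕0⊕0⊕0⊕1 = 1
Syndrome s8…s1 = 1101 → error at position 13.
Flip position 13: 000110010010001 → 000110010010101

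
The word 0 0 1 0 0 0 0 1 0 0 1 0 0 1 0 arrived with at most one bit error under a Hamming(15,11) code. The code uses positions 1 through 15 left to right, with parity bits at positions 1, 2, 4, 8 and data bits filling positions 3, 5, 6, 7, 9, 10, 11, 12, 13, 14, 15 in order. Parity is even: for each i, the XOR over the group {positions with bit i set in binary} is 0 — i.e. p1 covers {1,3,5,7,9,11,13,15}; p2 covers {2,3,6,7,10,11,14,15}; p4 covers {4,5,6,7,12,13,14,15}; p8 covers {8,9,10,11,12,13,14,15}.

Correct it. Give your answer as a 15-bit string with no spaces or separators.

001000010010000

s1 (pos 1,3,5,7,9,11,13,15): 0⊕1⊕0⊕0⊕0⊕1⊕0⊕0 = 0
s2 (pos 2,3,6,7,10,11,14,15): 0⊕1⊕0⊕0⊕0⊕1⊕1⊕0 = 1
s4 (pos 4,5,6,7,12,13,14,15): 0⊕0⊕0⊕0⊕0⊕0⊕1⊕0 = 1
s8 (pos 8,9,10,11,12,13,14,15): 1⊕0⊕0⊕1⊕0⊕0⊕1⊕0 = 1
Syndrome s8…s1 = 1110 → error at position 14.
Flip position 14: 001000010010010 → 001000010010000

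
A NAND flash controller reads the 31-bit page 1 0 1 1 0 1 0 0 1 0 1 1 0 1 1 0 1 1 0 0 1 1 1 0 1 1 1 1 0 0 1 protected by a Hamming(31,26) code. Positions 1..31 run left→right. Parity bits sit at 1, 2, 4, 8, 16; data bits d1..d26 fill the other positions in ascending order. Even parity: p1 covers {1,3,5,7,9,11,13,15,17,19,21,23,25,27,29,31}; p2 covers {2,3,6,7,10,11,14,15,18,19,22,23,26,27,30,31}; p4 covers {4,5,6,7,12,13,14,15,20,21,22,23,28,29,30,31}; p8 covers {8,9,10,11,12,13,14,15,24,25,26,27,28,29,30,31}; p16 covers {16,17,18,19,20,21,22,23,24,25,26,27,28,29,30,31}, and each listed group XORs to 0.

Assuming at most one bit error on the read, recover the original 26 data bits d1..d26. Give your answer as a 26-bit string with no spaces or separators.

s1 (pos 1,3,5,7,9,11,13,15,17,19,21,23,25,27,29,31): 1⊕1⊕0⊕0⊕1⊕1⊕0⊕1⊕1⊕0⊕1⊕1⊕1⊕1⊕0⊕1 = 1
s2 (pos 2,3,6,7,10,11,14,15,18,19,22,23,26,27,30,31): 0⊕1⊕1⊕0⊕0⊕1⊕1⊕1⊕1⊕0⊕1⊕1⊕1⊕1⊕0⊕1 = 1
s4 (pos 4,5,6,7,12,13,14,15,20,21,22,23,28,29,30,31): 1⊕0⊕1⊕0⊕1⊕0⊕1⊕1⊕0⊕1⊕1⊕1⊕1⊕0⊕0⊕1 = 0
s8 (pos 8,9,10,11,12,13,14,15,24,25,26,27,28,29,30,31): 0⊕1⊕0⊕1⊕1⊕0⊕1⊕1⊕0⊕1⊕1⊕1⊕1⊕0⊕0⊕1 = 0
s16 (pos 16,17,18,19,20,21,22,23,24,25,26,27,28,29,30,31): 0⊕1⊕1⊕0⊕0⊕1⊕1⊕1⊕0⊕1⊕1⊕1⊕1⊕0⊕0⊕1 = 0
Syndrome s16…s1 = 00011 → error at position 3.
Flip position 3: 1011010010110110110011101111001 → 1001010010110110110011101111001
Read data bits from positions 3,5,6,7,9,10,11,12,13,14,15,17,18,19,20,21,22,23,24,25,26,27,28,29,30,31: 00101011011110011101111001

00101011011110011101111001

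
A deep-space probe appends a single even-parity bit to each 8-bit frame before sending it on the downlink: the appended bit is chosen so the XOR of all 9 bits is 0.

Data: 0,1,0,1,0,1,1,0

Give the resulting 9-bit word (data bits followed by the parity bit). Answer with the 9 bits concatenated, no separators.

010101100

XOR of the 8 data bits: 0⊕1⊕0⊕1⊕0⊕1⊕1⊕0 = 0
Parity bit = 0 (so all 9 bits XOR to 0).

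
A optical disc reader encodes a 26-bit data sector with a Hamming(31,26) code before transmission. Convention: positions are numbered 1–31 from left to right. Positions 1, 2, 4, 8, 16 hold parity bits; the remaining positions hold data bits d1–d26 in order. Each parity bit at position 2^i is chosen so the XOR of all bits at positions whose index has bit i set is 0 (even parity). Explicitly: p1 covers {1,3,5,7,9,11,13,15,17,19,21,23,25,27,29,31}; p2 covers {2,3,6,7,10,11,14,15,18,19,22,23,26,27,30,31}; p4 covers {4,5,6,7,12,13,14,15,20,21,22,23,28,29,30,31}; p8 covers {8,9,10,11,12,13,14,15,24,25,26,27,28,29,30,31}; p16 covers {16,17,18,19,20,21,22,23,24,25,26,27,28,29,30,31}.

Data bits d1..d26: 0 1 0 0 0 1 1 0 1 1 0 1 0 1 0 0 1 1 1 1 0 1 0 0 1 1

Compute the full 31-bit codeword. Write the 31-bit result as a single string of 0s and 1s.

Place data at non-parity positions: p1 p2 0 p4 1 0 0 p8 0 1 1 0 1 1 0 p16 1 0 1 0 0 1 1 1 1 0 1 0 0 1 1
p1 (pos 1,3,5,7,9,11,13,15,17,19,21,23,25,27,29,31): XOR of data positions = 0⊕1⊕0⊕0⊕1⊕1⊕0⊕1⊕1⊕0⊕1⊕1⊕1⊕0⊕1 = 1
p2 (pos 2,3,6,7,10,11,14,15,18,19,22,23,26,27,30,31): XOR of data positions = 0⊕0⊕0⊕1⊕1⊕1⊕0⊕0⊕1⊕1⊕1⊕0⊕1⊕1⊕1 = 1
p4 (pos 4,5,6,7,12,13,14,15,20,21,22,23,28,29,30,31): XOR of data positions = 1⊕0⊕0⊕0⊕1⊕1⊕0⊕0⊕0⊕1⊕1⊕0⊕0⊕1⊕1 = 1
p8 (pos 8,9,10,11,12,13,14,15,24,25,26,27,28,29,30,31): XOR of data positions = 0⊕1⊕1⊕0⊕1⊕1⊕0⊕1⊕1⊕0⊕1⊕0⊕0⊕1⊕1 = 1
p16 (pos 16,17,18,19,20,21,22,23,24,25,26,27,28,29,30,31): XOR of data positions = 1⊕0⊕1⊕0⊕0⊕1⊕1⊕1⊕1⊕0⊕1⊕0⊕0⊕1⊕1 = 1
Codeword: 1101100101101101101001111010011

1101100101101101101001111010011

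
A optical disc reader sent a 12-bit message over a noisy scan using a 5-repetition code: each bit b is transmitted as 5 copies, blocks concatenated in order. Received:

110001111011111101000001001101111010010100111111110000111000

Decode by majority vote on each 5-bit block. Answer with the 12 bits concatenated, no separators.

011001101100

Block 1 (11000): 2 ones → 0
Block 2 (11110): 4 ones → 1
Block 3 (11111): 5 ones → 1
Block 4 (10100): 2 ones → 0
Block 5 (00010): 1 one → 0
Block 6 (01101): 3 ones → 1
Block 7 (11101): 4 ones → 1
Block 8 (00101): 2 ones → 0
Block 9 (00111): 3 ones → 1
Block 10 (11111): 5 ones → 1
Block 11 (00001): 1 one → 0
Block 12 (11000): 2 ones → 0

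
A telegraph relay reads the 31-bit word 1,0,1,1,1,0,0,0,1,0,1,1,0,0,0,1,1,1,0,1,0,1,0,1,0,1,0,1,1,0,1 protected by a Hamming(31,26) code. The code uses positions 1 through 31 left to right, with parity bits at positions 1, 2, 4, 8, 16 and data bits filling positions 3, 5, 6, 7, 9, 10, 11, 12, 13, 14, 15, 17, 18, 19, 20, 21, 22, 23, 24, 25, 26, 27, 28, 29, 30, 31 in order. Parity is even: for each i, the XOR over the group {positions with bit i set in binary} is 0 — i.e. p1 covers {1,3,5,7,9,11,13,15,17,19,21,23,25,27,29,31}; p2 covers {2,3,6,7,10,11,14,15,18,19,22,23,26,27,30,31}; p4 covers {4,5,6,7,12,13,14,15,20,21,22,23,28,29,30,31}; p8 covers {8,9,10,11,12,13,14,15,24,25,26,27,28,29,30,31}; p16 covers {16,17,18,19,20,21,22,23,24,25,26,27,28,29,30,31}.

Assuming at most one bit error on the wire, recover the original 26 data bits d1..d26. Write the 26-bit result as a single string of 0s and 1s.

s1 (pos 1,3,5,7,9,11,13,15,17,19,21,23,25,27,29,31): 1⊕1⊕1⊕0⊕1⊕1⊕0⊕0⊕1⊕0⊕0⊕0⊕0⊕0⊕1⊕1 = 0
s2 (pos 2,3,6,7,10,11,14,15,18,19,22,23,26,27,30,31): 0⊕1⊕0⊕0⊕0⊕1⊕0⊕0⊕1⊕0⊕1⊕0⊕1⊕0⊕0⊕1 = 0
s4 (pos 4,5,6,7,12,13,14,15,20,21,22,23,28,29,30,31): 1⊕1⊕0⊕0⊕1⊕0⊕0⊕0⊕1⊕0⊕1⊕0⊕1⊕1⊕0⊕1 = 0
s8 (pos 8,9,10,11,12,13,14,15,24,25,26,27,28,29,30,31): 0⊕1⊕0⊕1⊕1⊕0⊕0⊕0⊕1⊕0⊕1⊕0⊕1⊕1⊕0⊕1 = 0
s16 (pos 16,17,18,19,20,21,22,23,24,25,26,27,28,29,30,31): 1⊕1⊕1⊕0⊕1⊕0⊕1⊕0⊕1⊕0⊕1⊕0⊕1⊕1⊕0⊕1 = 0
Syndrome s16…s1 = 00000 → no error.
Read data bits from positions 3,5,6,7,9,10,11,12,13,14,15,17,18,19,20,21,22,23,24,25,26,27,28,29,30,31: 11001011000110101010101101

11001011000110101010101101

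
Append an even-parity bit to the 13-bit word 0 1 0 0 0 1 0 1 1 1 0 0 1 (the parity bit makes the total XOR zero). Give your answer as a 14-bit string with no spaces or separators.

XOR of the 13 data bits: 0⊕1⊕0⊕0⊕0⊕1⊕0⊕1⊕1⊕1⊕0⊕0⊕1 = 0
Parity bit = 0 (so all 14 bits XOR to 0).

01000101110010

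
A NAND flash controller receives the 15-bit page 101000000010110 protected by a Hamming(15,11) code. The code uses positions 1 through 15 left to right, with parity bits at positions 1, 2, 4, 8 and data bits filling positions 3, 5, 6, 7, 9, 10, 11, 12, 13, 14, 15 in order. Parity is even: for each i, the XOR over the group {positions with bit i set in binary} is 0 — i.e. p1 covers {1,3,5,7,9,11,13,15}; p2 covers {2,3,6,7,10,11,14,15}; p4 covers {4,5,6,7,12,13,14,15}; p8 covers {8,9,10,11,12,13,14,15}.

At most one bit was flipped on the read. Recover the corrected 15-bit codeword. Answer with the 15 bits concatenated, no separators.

s1 (pos 1,3,5,7,9,11,13,15): 1⊕1⊕0⊕0⊕0⊕1⊕1⊕0 = 0
s2 (pos 2,3,6,7,10,11,14,15): 0⊕1⊕0⊕0⊕0⊕1⊕1⊕0 = 1
s4 (pos 4,5,6,7,12,13,14,15): 0⊕0⊕0⊕0⊕0⊕1⊕1⊕0 = 0
s8 (pos 8,9,10,11,12,13,14,15): 0⊕0⊕0⊕1⊕0⊕1⊕1⊕0 = 1
Syndrome s8…s1 = 1010 → error at position 10.
Flip position 10: 101000000010110 → 101000000110110

101000000110110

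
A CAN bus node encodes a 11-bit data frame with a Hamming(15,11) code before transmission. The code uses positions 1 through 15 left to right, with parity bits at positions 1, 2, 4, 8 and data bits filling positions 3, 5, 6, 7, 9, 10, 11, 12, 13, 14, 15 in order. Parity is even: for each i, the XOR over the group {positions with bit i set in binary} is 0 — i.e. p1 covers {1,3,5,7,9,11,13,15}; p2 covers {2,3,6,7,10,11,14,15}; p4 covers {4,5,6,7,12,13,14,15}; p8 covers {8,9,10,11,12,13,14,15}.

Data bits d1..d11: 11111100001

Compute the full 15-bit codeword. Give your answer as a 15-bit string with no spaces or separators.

Place data at non-parity positions: p1 p2 1 p4 1 1 1 p8 1 1 0 0 0 0 1
p1 (pos 1,3,5,7,9,11,13,15): XOR of data positions = 1⊕1⊕1⊕1⊕0⊕0⊕1 = 1
p2 (pos 2,3,6,7,10,11,14,15): XOR of data positions = 1⊕1⊕1⊕1⊕0⊕0⊕1 = 1
p4 (pos 4,5,6,7,12,13,14,15): XOR of data positions = 1⊕1⊕1⊕0⊕0⊕0⊕1 = 0
p8 (pos 8,9,10,11,12,13,14,15): XOR of data positions = 1⊕1⊕0⊕0⊕0⊕0⊕1 = 1
Codeword: 111011111100001

111011111100001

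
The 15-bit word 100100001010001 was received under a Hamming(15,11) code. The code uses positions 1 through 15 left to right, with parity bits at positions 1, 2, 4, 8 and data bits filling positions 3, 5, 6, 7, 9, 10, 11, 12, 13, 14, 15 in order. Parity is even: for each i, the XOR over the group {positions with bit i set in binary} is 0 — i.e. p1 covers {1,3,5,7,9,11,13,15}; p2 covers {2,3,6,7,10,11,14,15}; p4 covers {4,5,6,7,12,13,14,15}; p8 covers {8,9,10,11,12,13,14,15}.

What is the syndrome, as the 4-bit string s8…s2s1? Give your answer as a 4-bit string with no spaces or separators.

s1 (pos 1,3,5,7,9,11,13,15): 1⊕0⊕0⊕0⊕1⊕1⊕0⊕1 = 0
s2 (pos 2,3,6,7,10,11,14,15): 0⊕0⊕0⊕0⊕0⊕1⊕0⊕1 = 0
s4 (pos 4,5,6,7,12,13,14,15): 1⊕0⊕0⊕0⊕0⊕0⊕0⊕1 = 0
s8 (pos 8,9,10,11,12,13,14,15): 0⊕1⊕0⊕1⊕0⊕0⊕0⊕1 = 1
Syndrome s8…s1 = 1000 → error at position 8.

1000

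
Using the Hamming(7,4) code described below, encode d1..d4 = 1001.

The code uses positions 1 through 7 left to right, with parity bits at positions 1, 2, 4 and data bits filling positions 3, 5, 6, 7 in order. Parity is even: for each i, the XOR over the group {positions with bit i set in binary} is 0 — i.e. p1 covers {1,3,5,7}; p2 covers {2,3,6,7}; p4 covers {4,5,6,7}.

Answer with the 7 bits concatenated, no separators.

0011001

Place data at non-parity positions: p1 p2 1 p4 0 0 1
p1 (pos 1,3,5,7): XOR of data positions = 1⊕0⊕1 = 0
p2 (pos 2,3,6,7): XOR of data positions = 1⊕0⊕1 = 0
p4 (pos 4,5,6,7): XOR of data positions = 0⊕0⊕1 = 1
Codeword: 0011001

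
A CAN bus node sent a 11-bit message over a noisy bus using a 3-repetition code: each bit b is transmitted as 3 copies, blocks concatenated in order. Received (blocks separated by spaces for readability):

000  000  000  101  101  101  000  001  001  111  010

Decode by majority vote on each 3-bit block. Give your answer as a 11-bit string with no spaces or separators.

00011100010

Block 1 (000): 0 ones → 0
Block 2 (000): 0 ones → 0
Block 3 (000): 0 ones → 0
Block 4 (101): 2 ones → 1
Block 5 (101): 2 ones → 1
Block 6 (101): 2 ones → 1
Block 7 (000): 0 ones → 0
Block 8 (001): 1 one → 0
Block 9 (001): 1 one → 0
Block 10 (111): 3 ones → 1
Block 11 (010): 1 one → 0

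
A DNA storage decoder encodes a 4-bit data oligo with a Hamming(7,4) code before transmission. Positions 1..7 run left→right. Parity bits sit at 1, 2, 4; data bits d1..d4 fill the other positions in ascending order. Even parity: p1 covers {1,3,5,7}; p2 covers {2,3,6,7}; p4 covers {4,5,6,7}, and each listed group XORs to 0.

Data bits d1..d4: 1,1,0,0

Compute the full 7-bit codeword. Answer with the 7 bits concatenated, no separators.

Place data at non-parity positions: p1 p2 1 p4 1 0 0
p1 (pos 1,3,5,7): XOR of data positions = 1⊕1⊕0 = 0
p2 (pos 2,3,6,7): XOR of data positions = 1⊕0⊕0 = 1
p4 (pos 4,5,6,7): XOR of data positions = 1⊕0⊕0 = 1
Codeword: 0111100

0111100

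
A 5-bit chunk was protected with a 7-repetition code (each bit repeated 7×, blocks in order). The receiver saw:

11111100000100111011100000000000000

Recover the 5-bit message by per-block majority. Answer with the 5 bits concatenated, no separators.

Block 1 (1111110): 6 ones → 1
Block 2 (0000100): 1 one → 0
Block 3 (1110111): 6 ones → 1
Block 4 (0000000): 0 ones → 0
Block 5 (0000000): 0 ones → 0

10100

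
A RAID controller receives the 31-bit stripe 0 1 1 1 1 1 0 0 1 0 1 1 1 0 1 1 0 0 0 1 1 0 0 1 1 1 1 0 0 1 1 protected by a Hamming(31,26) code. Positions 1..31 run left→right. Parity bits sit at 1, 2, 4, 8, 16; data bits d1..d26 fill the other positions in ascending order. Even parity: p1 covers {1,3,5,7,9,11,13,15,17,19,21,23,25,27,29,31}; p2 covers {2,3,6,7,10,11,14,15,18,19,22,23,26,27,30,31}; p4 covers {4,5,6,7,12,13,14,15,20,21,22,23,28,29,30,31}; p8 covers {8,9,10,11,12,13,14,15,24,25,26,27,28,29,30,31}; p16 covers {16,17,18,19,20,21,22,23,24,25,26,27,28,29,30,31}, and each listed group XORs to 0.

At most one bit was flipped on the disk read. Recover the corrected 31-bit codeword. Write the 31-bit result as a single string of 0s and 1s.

s1 (pos 1,3,5,7,9,11,13,15,17,19,21,23,25,27,29,31): 0⊕1⊕1⊕0⊕1⊕1⊕1⊕1⊕0⊕0⊕1⊕0⊕1⊕1⊕0⊕1 = 0
s2 (pos 2,3,6,7,10,11,14,15,18,19,22,23,26,27,30,31): 1⊕1⊕1⊕0⊕0⊕1⊕0⊕1⊕0⊕0⊕0⊕0⊕1⊕1⊕1⊕1 = 1
s4 (pos 4,5,6,7,12,13,14,15,20,21,22,23,28,29,30,31): 1⊕1⊕1⊕0⊕1⊕1⊕0⊕1⊕1⊕1⊕0⊕0⊕0⊕0⊕1⊕1 = 0
s8 (pos 8,9,10,11,12,13,14,15,24,25,26,27,28,29,30,31): 0⊕1⊕0⊕1⊕1⊕1⊕0⊕1⊕1⊕1⊕1⊕1⊕0⊕0⊕1⊕1 = 1
s16 (pos 16,17,18,19,20,21,22,23,24,25,26,27,28,29,30,31): 1⊕0⊕0⊕0⊕1⊕1⊕0⊕0⊕1⊕1⊕1⊕1⊕0⊕0⊕1⊕1 = 1
Syndrome s16…s1 = 11010 → error at position 26.
Flip position 26: 0111110010111011000110011110011 → 0111110010111011000110011010011

0111110010111011000110011010011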